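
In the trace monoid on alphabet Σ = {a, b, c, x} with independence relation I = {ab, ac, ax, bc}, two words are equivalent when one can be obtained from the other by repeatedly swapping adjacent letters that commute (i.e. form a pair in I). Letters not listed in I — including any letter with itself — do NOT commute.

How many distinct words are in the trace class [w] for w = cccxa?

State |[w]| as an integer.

piece 0:c — minimal
piece 1:c rests on {0:c}
piece 2:c rests on {1:c}
piece 3:x rests on {2:c}
piece 4:a — minimal
minimal pieces: {0:c, 4:a}
ways to finish when only these pieces remain (= sum over removing one remaining piece with nothing left below it):
  1 left: {3}→1  {4}→1
  2 left: {2,3}→1  {3,4}→2
  3 left: {1,2,3}→1  {2,3,4}→3
  placing 0:c first → 4 extensions
  placing 4:a first → 1 extensions
total linear extensions = 5

5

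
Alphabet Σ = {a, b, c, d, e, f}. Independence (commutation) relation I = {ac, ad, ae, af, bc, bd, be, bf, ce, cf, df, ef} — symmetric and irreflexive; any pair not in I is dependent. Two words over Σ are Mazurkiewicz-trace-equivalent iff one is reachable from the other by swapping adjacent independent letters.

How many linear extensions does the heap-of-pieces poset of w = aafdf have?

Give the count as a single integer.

piece 0:a — minimal
piece 1:a rests on {0:a}
piece 2:f — minimal
piece 3:d — minimal
piece 4:f rests on {2:f}
minimal pieces: {0:a, 2:f, 3:d}
ways to finish when only these pieces remain (= sum over removing one remaining piece with nothing left below it):
  1 left: {1}→1  {3}→1  {4}→1
  2 left: {0,1}→1  {1,3}→2  {1,4}→2  {2,4}→1  {3,4}→2
  3 left: {0,1,3}→3  {0,1,4}→3  {1,2,4}→3  {1,3,4}→6  {2,3,4}→3
  placing 0:a first → 12 extensions
  placing 2:f first → 12 extensions
  placing 3:d first → 6 extensions
total linear extensions = 30

30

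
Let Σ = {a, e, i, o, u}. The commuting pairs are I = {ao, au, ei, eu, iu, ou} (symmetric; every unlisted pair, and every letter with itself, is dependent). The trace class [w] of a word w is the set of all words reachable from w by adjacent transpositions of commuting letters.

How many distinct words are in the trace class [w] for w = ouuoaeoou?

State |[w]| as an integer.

252

0(o) covers ∅
1(u) covers ∅
2(u) covers 1:u
3(o) covers 0:o
4(a) covers ∅
5(e) covers 3:o, 4:a
6(o) covers 5:e
7(o) covers 6:o
8(u) covers 2:u
floor of heap: 0:o, 1:u, 4:a
completions by unplaced set U, small U first (add the entries for U minus each lowest piece of U):
  |U|=1: {7}:1  {8}:1
  |U|=2: {2,8}:1  {6,7}:1  {7,8}:2
  |U|=3: {1,2,8}:1  {2,7,8}:3  {5,6,7}:1  {6,7,8}:3
  |U|=4: {1,2,7,8}:4  {2,6,7,8}:6  {3,5,6,7}:1  {4,5,6,7}:1  {5,6,7,8}:4
  |U|=5: {0,3,5,6,7}:1  {1,2,6,7,8}:10  {2,5,6,7,8}:10  {3,4,5,6,7}:2  {3,5,6,7,8}:5  {4,5,6,7,8}:5
  |U|=6: {0,3,4,5,6,7}:3  {0,3,5,6,7,8}:6  {1,2,5,6,7,8}:20  {2,3,5,6,7,8}:15  {2,4,5,6,7,8}:15  {3,4,5,6,7,8}:12
  |U|=7: {0,2,3,5,6,7,8}:21  {0,3,4,5,6,7,8}:21  {1,2,3,5,6,7,8}:35  {1,2,4,5,6,7,8}:35  {2,3,4,5,6,7,8}:42
  start at 0(o): 112
  start at 1(u): 84
  start at 4(a): 56
sum over floor = 252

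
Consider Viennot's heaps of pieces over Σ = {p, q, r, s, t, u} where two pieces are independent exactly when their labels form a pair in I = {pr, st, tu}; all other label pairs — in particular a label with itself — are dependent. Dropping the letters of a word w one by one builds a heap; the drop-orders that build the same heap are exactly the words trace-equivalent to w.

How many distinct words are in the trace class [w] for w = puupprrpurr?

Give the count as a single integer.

drop 0:p onto floor
drop 1:u onto {0:p}
drop 2:u onto {1:u}
drop 3:p onto {2:u}
drop 4:p onto {3:p}
drop 5:r onto {2:u}
drop 6:r onto {5:r}
drop 7:p onto {4:p}
drop 8:u onto {6:r, 7:p}
drop 9:r onto {8:u}
drop 10:r onto {9:r}
ground layer = {0:p}
drop-orders for the pieces not yet dropped (sum over which currently-grounded one goes next):
  1 to go: {10} 1
  2 to go: {9,10} 1
  3 to go: {8,9,10} 1
  4 to go: {6,8,9,10} 1  {7,8,9,10} 1
  5 to go: {4,7,8,9,10} 1  {5,6,8,9,10} 1  {6,7,8,9,10} 2
  6 to go: {3,4,7,8,9,10} 1  {4,6,7,8,9,10} 3  {5,6,7,8,9,10} 3
  7 to go: {3,4,6,7,8,9,10} 4  {4,5,6,7,8,9,10} 6
  8 to go: {3,4,5,6,7,8,9,10} 10
  9 to go: {2,3,4,5,6,7,8,9,10} 10
  if 0:p drops first: 10 orders

10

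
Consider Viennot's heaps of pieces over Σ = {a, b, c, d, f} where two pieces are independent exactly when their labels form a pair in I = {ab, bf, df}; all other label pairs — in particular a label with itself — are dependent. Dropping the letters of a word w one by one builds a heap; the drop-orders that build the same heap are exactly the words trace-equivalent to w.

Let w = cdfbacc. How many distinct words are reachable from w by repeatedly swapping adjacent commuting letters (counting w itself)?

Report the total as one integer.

0(c) covers ∅
1(d) covers 0:c
2(f) covers 0:c
3(b) covers 1:d
4(a) covers 1:d, 2:f
5(c) covers 3:b, 4:a
6(c) covers 5:c
floor of heap: 0:c
completions by unplaced set U, small U first (add the entries for U minus each lowest piece of U):
  |U|=1: {6}:1
  |U|=2: {5,6}:1
  |U|=3: {3,5,6}:1  {4,5,6}:1
  |U|=4: {2,4,5,6}:1  {3,4,5,6}:2
  |U|=5: {1,3,4,5,6}:2  {2,3,4,5,6}:3
  start at 0(c): 5

5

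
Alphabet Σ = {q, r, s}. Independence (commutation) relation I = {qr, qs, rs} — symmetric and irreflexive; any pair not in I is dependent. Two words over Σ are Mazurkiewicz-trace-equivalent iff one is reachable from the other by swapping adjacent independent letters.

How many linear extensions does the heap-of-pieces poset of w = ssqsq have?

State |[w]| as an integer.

10

piece 0:s — minimal
piece 1:s rests on {0:s}
piece 2:q — minimal
piece 3:s rests on {1:s}
piece 4:q rests on {2:q}
minimal pieces: {0:s, 2:q}
ways to finish when only these pieces remain (= sum over removing one remaining piece with nothing left below it):
  1 left: {3}→1  {4}→1
  2 left: {1,3}→1  {2,4}→1  {3,4}→2
  3 left: {0,1,3}→1  {1,3,4}→3  {2,3,4}→3
  placing 0:s first → 6 extensions
  placing 2:q first → 4 extensions
total linear extensions = 10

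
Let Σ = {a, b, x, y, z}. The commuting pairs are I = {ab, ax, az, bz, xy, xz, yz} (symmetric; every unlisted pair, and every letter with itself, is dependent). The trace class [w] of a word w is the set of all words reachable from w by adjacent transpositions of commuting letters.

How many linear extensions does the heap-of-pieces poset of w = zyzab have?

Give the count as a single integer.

20

#0=z has no predecessor
#1=y has no predecessor
#2=z depends on [0:z]
#3=a depends on [1:y]
#4=b depends on [1:y]
sources: [0:z, 1:y]
N(rest) = Σ N(rest − s) over sources s of rest; N(one piece) = 1:
  size 1 → [2]=1  [3]=1  [4]=1
  size 2 → [0,2]=1  [2,3]=2  [2,4]=2  [3,4]=2
  size 3 → [0,2,3]=3  [0,2,4]=3  [1,3,4]=2  [2,3,4]=6
  first=0(z) contributes 8
  first=1(y) contributes 12
|[w]| = 20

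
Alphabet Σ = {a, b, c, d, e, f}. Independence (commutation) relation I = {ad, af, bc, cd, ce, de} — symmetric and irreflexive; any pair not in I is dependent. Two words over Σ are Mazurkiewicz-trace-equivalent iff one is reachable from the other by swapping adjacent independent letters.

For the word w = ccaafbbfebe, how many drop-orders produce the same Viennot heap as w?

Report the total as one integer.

drop 0:c onto floor
drop 1:c onto {0:c}
drop 2:a onto {1:c}
drop 3:a onto {2:a}
drop 4:f onto {1:c}
drop 5:b onto {3:a, 4:f}
drop 6:b onto {5:b}
drop 7:f onto {6:b}
drop 8:e onto {7:f}
drop 9:b onto {8:e}
drop 10:e onto {9:b}
ground layer = {0:c}
drop-orders for the pieces not yet dropped (sum over which currently-grounded one goes next):
  1 to go: {10} 1
  2 to go: {9,10} 1
  3 to go: {8,9,10} 1
  4 to go: {7,8,9,10} 1
  5 to go: {6,7,8,9,10} 1
  6 to go: {5,6,7,8,9,10} 1
  7 to go: {3,5,6,7,8,9,10} 1  {4,5,6,7,8,9,10} 1
  8 to go: {2,3,5,6,7,8,9,10} 1  {3,4,5,6,7,8,9,10} 2
  9 to go: {2,3,4,5,6,7,8,9,10} 3
  if 0:c drops first: 3 orders

3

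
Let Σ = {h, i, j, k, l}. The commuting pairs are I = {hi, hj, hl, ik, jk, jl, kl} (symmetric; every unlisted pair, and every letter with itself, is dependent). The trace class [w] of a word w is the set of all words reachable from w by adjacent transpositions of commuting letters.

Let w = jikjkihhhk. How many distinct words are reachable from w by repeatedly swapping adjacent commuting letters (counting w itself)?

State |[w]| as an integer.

piece 0:j — minimal
piece 1:i rests on {0:j}
piece 2:k — minimal
piece 3:j rests on {1:i}
piece 4:k rests on {2:k}
piece 5:i rests on {3:j}
piece 6:h rests on {4:k}
piece 7:h rests on {6:h}
piece 8:h rests on {7:h}
piece 9:k rests on {8:h}
minimal pieces: {0:j, 2:k}
ways to finish when only these pieces remain (= sum over removing one remaining piece with nothing left below it):
  1 left: {5}→1  {9}→1
  2 left: {3,5}→1  {5,9}→2  {8,9}→1
  3 left: {1,3,5}→1  {3,5,9}→3  {5,8,9}→3  {7,8,9}→1
  4 left: {0,1,3,5}→1  {1,3,5,9}→4  {3,5,8,9}→6  {5,7,8,9}→4  {6,7,8,9}→1
  5 left: {0,1,3,5,9}→5  {1,3,5,8,9}→10  {3,5,7,8,9}→10  {4,6,7,8,9}→1  {5,6,7,8,9}→5
  6 left: {0,1,3,5,8,9}→15  {1,3,5,7,8,9}→20  {2,4,6,7,8,9}→1  {3,5,6,7,8,9}→15  {4,5,6,7,8,9}→6
  7 left: {0,1,3,5,7,8,9}→35  {1,3,5,6,7,8,9}→35  {2,4,5,6,7,8,9}→7  {3,4,5,6,7,8,9}→21
  8 left: {0,1,3,5,6,7,8,9}→70  {1,3,4,5,6,7,8,9}→56  {2,3,4,5,6,7,8,9}→28
  placing 0:j first → 84 extensions
  placing 2:k first → 126 extensions
total linear extensions = 210

210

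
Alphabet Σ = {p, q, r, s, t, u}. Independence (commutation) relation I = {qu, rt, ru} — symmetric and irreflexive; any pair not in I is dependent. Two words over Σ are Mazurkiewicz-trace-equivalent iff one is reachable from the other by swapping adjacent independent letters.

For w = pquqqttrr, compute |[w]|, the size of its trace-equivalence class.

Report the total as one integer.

28

drop 0:p onto floor
drop 1:q onto {0:p}
drop 2:u onto {0:p}
drop 3:q onto {1:q}
drop 4:q onto {3:q}
drop 5:t onto {2:u, 4:q}
drop 6:t onto {5:t}
drop 7:r onto {4:q}
drop 8:r onto {7:r}
ground layer = {0:p}
drop-orders for the pieces not yet dropped (sum over which currently-grounded one goes next):
  1 to go: {6} 1  {8} 1
  2 to go: {5,6} 1  {6,8} 2  {7,8} 1
  3 to go: {2,5,6} 1  {5,6,8} 3  {6,7,8} 3
  4 to go: {2,5,6,8} 4  {5,6,7,8} 6
  5 to go: {2,5,6,7,8} 10  {4,5,6,7,8} 6
  6 to go: {2,4,5,6,7,8} 16  {3,4,5,6,7,8} 6
  7 to go: {1,3,4,5,6,7,8} 6  {2,3,4,5,6,7,8} 22
  if 0:p drops first: 28 orders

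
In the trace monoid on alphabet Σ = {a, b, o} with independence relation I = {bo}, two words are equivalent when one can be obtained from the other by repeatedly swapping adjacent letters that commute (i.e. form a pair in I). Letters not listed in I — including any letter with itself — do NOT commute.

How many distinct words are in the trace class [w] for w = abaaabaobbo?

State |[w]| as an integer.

drop 0:a onto floor
drop 1:b onto {0:a}
drop 2:a onto {1:b}
drop 3:a onto {2:a}
drop 4:a onto {3:a}
drop 5:b onto {4:a}
drop 6:a onto {5:b}
drop 7:o onto {6:a}
drop 8:b onto {6:a}
drop 9:b onto {8:b}
drop 10:o onto {7:o}
ground layer = {0:a}
drop-orders for the pieces not yet dropped (sum over which currently-grounded one goes next):
  1 to go: {9} 1  {10} 1
  2 to go: {7,10} 1  {8,9} 1  {9,10} 2
  3 to go: {7,9,10} 3  {8,9,10} 3
  4 to go: {7,8,9,10} 6
  5 to go: {6,7,8,9,10} 6
  6 to go: {5,6,7,8,9,10} 6
  7 to go: {4,5,6,7,8,9,10} 6
  8 to go: {3,4,5,6,7,8,9,10} 6
  9 to go: {2,3,4,5,6,7,8,9,10} 6
  if 0:a drops first: 6 orders

6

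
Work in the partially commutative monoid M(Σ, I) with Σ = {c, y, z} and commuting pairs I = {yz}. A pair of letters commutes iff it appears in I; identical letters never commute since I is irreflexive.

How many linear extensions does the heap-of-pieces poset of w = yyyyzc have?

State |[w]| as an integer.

5

#0=y has no predecessor
#1=y depends on [0:y]
#2=y depends on [1:y]
#3=y depends on [2:y]
#4=z has no predecessor
#5=c depends on [3:y, 4:z]
sources: [0:y, 4:z]
N(rest) = Σ N(rest − s) over sources s of rest; N(one piece) = 1:
  size 1 → [5]=1
  size 2 → [3,5]=1  [4,5]=1
  size 3 → [2,3,5]=1  [3,4,5]=2
  size 4 → [1,2,3,5]=1  [2,3,4,5]=3
  first=0(y) contributes 4
  first=4(z) contributes 1
|[w]| = 5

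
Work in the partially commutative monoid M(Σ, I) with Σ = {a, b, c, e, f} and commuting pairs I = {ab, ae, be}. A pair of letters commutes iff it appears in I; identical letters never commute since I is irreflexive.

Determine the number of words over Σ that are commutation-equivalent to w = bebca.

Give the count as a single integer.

drop 0:b onto floor
drop 1:e onto floor
drop 2:b onto {0:b}
drop 3:c onto {1:e, 2:b}
drop 4:a onto {3:c}
ground layer = {0:b, 1:e}
drop-orders for the pieces not yet dropped (sum over which currently-grounded one goes next):
  1 to go: {4} 1
  2 to go: {3,4} 1
  3 to go: {1,3,4} 1  {2,3,4} 1
  if 0:b drops first: 2 orders
  if 1:e drops first: 1 orders
heap linearizations: 3

3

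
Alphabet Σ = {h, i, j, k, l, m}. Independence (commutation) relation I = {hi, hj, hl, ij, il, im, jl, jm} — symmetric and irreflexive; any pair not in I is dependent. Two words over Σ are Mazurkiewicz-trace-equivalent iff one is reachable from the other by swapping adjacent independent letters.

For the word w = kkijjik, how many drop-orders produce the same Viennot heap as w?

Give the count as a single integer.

6

piece 0:k — minimal
piece 1:k rests on {0:k}
piece 2:i rests on {1:k}
piece 3:j rests on {1:k}
piece 4:j rests on {3:j}
piece 5:i rests on {2:i}
piece 6:k rests on {4:j, 5:i}
minimal pieces: {0:k}
ways to finish when only these pieces remain (= sum over removing one remaining piece with nothing left below it):
  1 left: {6}→1
  2 left: {4,6}→1  {5,6}→1
  3 left: {2,5,6}→1  {3,4,6}→1  {4,5,6}→2
  4 left: {2,4,5,6}→3  {3,4,5,6}→3
  5 left: {2,3,4,5,6}→6
  placing 0:k first → 6 extensions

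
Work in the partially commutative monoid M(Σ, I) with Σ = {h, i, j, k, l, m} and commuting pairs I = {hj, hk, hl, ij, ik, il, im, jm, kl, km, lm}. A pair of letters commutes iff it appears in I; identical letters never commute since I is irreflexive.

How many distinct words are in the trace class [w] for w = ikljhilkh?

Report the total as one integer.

504

piece 0:i — minimal
piece 1:k — minimal
piece 2:l — minimal
piece 3:j rests on {1:k, 2:l}
piece 4:h rests on {0:i}
piece 5:i rests on {4:h}
piece 6:l rests on {3:j}
piece 7:k rests on {3:j}
piece 8:h rests on {5:i}
minimal pieces: {0:i, 1:k, 2:l}
ways to finish when only these pieces remain (= sum over removing one remaining piece with nothing left below it):
  1 left: {6}→1  {7}→1  {8}→1
  2 left: {5,8}→1  {6,7}→2  {6,8}→2  {7,8}→2
  3 left: {3,6,7}→2  {4,5,8}→1  {5,6,8}→3  {5,7,8}→3  {6,7,8}→6
  4 left: {0,4,5,8}→1  {1,3,6,7}→2  {2,3,6,7}→2  {3,6,7,8}→8  {4,5,6,8}→4  {4,5,7,8}→4  {5,6,7,8}→12
  5 left: {0,4,5,6,8}→5  {0,4,5,7,8}→5  {1,2,3,6,7}→4  {1,3,6,7,8}→10  {2,3,6,7,8}→10  {3,5,6,7,8}→20  {4,5,6,7,8}→20
  6 left: {0,4,5,6,7,8}→30  {1,2,3,6,7,8}→24  {1,3,5,6,7,8}→30  {2,3,5,6,7,8}→30  {3,4,5,6,7,8}→40
  7 left: {0,3,4,5,6,7,8}→70  {1,2,3,5,6,7,8}→84  {1,3,4,5,6,7,8}→70  {2,3,4,5,6,7,8}→70
  placing 0:i first → 224 extensions
  placing 1:k first → 140 extensions
  placing 2:l first → 140 extensions
total linear extensions = 504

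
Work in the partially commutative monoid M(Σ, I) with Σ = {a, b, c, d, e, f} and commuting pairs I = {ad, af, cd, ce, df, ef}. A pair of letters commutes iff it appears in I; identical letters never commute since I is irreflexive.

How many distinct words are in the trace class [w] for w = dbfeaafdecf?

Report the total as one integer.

#0=d has no predecessor
#1=b depends on [0:d]
#2=f depends on [1:b]
#3=e depends on [1:b]
#4=a depends on [3:e]
#5=a depends on [4:a]
#6=f depends on [2:f]
#7=d depends on [3:e]
#8=e depends on [5:a, 7:d]
#9=c depends on [5:a, 6:f]
#10=f depends on [9:c]
sources: [0:d]
N(rest) = Σ N(rest − s) over sources s of rest; N(one piece) = 1:
  size 1 → [8]=1  [10]=1
  size 2 → [7,8]=1  [8,10]=2  [9,10]=1
  size 3 → [6,9,10]=1  [7,8,10]=3  [8,9,10]=3
  size 4 → [2,6,9,10]=1  [5,8,9,10]=3  [6,8,9,10]=4  [7,8,9,10]=6
  size 5 → [2,6,8,9,10]=5  [4,5,8,9,10]=3  [5,6,8,9,10]=7  [5,7,8,9,10]=9  [6,7,8,9,10]=10
  size 6 → [2,5,6,8,9,10]=12  [2,6,7,8,9,10]=15  [4,5,6,8,9,10]=10  [4,5,7,8,9,10]=12  [5,6,7,8,9,10]=26
  size 7 → [2,4,5,6,8,9,10]=22  [2,5,6,7,8,9,10]=53  [3,4,5,7,8,9,10]=12  [4,5,6,7,8,9,10]=48
  size 8 → [2,4,5,6,7,8,9,10]=123  [3,4,5,6,7,8,9,10]=60
  size 9 → [2,3,4,5,6,7,8,9,10]=183
  first=0(d) contributes 183

183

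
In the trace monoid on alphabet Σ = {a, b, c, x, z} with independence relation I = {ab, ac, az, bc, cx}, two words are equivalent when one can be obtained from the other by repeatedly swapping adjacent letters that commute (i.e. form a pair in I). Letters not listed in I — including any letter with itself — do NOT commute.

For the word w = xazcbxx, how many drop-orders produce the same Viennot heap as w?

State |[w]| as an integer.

piece 0:x — minimal
piece 1:a rests on {0:x}
piece 2:z rests on {0:x}
piece 3:c rests on {2:z}
piece 4:b rests on {2:z}
piece 5:x rests on {1:a, 4:b}
piece 6:x rests on {5:x}
minimal pieces: {0:x}
ways to finish when only these pieces remain (= sum over removing one remaining piece with nothing left below it):
  1 left: {3}→1  {6}→1
  2 left: {3,6}→2  {5,6}→1
  3 left: {1,5,6}→1  {3,5,6}→3  {4,5,6}→1
  4 left: {1,3,5,6}→4  {1,4,5,6}→2  {3,4,5,6}→4
  5 left: {1,3,4,5,6}→10  {2,3,4,5,6}→4
  placing 0:x first → 14 extensions

14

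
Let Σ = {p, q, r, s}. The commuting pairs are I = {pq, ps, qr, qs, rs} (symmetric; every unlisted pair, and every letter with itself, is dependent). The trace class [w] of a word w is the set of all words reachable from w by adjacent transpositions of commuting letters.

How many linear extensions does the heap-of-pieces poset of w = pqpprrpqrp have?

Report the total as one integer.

drop 0:p onto floor
drop 1:q onto floor
drop 2:p onto {0:p}
drop 3:p onto {2:p}
drop 4:r onto {3:p}
drop 5:r onto {4:r}
drop 6:p onto {5:r}
drop 7:q onto {1:q}
drop 8:r onto {6:p}
drop 9:p onto {8:r}
ground layer = {0:p, 1:q}
drop-orders for the pieces not yet dropped (sum over which currently-grounded one goes next):
  1 to go: {7} 1  {9} 1
  2 to go: {1,7} 1  {7,9} 2  {8,9} 1
  3 to go: {1,7,9} 3  {6,8,9} 1  {7,8,9} 3
  4 to go: {1,7,8,9} 6  {5,6,8,9} 1  {6,7,8,9} 4
  5 to go: {1,6,7,8,9} 10  {4,5,6,8,9} 1  {5,6,7,8,9} 5
  6 to go: {1,5,6,7,8,9} 15  {3,4,5,6,8,9} 1  {4,5,6,7,8,9} 6
  7 to go: {1,4,5,6,7,8,9} 21  {2,3,4,5,6,8,9} 1  {3,4,5,6,7,8,9} 7
  8 to go: {0,2,3,4,5,6,8,9} 1  {1,3,4,5,6,7,8,9} 28  {2,3,4,5,6,7,8,9} 8
  if 0:p drops first: 36 orders
  if 1:q drops first: 9 orders
heap linearizations: 45

45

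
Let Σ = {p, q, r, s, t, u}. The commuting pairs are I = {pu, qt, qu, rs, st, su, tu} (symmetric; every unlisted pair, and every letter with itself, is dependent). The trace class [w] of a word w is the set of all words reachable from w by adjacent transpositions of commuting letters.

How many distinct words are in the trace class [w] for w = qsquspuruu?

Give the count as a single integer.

drop 0:q onto floor
drop 1:s onto {0:q}
drop 2:q onto {1:s}
drop 3:u onto floor
drop 4:s onto {2:q}
drop 5:p onto {4:s}
drop 6:u onto {3:u}
drop 7:r onto {5:p, 6:u}
drop 8:u onto {7:r}
drop 9:u onto {8:u}
ground layer = {0:q, 3:u}
drop-orders for the pieces not yet dropped (sum over which currently-grounded one goes next):
  1 to go: {9} 1
  2 to go: {8,9} 1
  3 to go: {7,8,9} 1
  4 to go: {5,7,8,9} 1  {6,7,8,9} 1
  5 to go: {3,6,7,8,9} 1  {4,5,7,8,9} 1  {5,6,7,8,9} 2
  6 to go: {2,4,5,7,8,9} 1  {3,5,6,7,8,9} 3  {4,5,6,7,8,9} 3
  7 to go: {1,2,4,5,7,8,9} 1  {2,4,5,6,7,8,9} 4  {3,4,5,6,7,8,9} 6
  8 to go: {0,1,2,4,5,7,8,9} 1  {1,2,4,5,6,7,8,9} 5  {2,3,4,5,6,7,8,9} 10
  if 0:q drops first: 15 orders
  if 3:u drops first: 6 orders
heap linearizations: 21

21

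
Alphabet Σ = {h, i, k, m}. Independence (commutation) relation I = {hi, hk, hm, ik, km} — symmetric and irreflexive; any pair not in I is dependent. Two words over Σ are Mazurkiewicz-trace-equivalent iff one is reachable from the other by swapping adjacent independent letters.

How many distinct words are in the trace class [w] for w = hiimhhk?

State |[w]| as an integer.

140

#0=h has no predecessor
#1=i has no predecessor
#2=i depends on [1:i]
#3=m depends on [2:i]
#4=h depends on [0:h]
#5=h depends on [4:h]
#6=k has no predecessor
sources: [0:h, 1:i, 6:k]
N(rest) = Σ N(rest − s) over sources s of rest; N(one piece) = 1:
  size 1 → [3]=1  [5]=1  [6]=1
  size 2 → [2,3]=1  [3,5]=2  [3,6]=2  [4,5]=1  [5,6]=2
  size 3 → [0,4,5]=1  [1,2,3]=1  [2,3,5]=3  [2,3,6]=3  [3,4,5]=3  [3,5,6]=6  [4,5,6]=3
  size 4 → [0,3,4,5]=4  [0,4,5,6]=4  [1,2,3,5]=4  [1,2,3,6]=4  [2,3,4,5]=6  [2,3,5,6]=12  [3,4,5,6]=12
  size 5 → [0,2,3,4,5]=10  [0,3,4,5,6]=20  [1,2,3,4,5]=10  [1,2,3,5,6]=20  [2,3,4,5,6]=30
  first=0(h) contributes 60
  first=1(i) contributes 60
  first=6(k) contributes 20
|[w]| = 140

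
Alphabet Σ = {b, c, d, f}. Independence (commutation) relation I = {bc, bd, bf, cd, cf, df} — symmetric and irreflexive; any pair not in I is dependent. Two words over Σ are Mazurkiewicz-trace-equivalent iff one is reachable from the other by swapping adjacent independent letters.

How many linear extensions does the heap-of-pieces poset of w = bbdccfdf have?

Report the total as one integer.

0(b) covers ∅
1(b) covers 0:b
2(d) covers ∅
3(c) covers ∅
4(c) covers 3:c
5(f) covers ∅
6(d) covers 2:d
7(f) covers 5:f
floor of heap: 0:b, 2:d, 3:c, 5:f
completions by unplaced set U, small U first (add the entries for U minus each lowest piece of U):
  |U|=1: {1}:1  {4}:1  {6}:1  {7}:1
  |U|=2: {0,1}:1  {1,4}:2  {1,6}:2  {1,7}:2  {2,6}:1  {3,4}:1  {4,6}:2  {4,7}:2  {5,7}:1  {6,7}:2
  |U|=3: {0,1,4}:3  {0,1,6}:3  {0,1,7}:3  {1,2,6}:3  {1,3,4}:3  {1,4,6}:6  {1,4,7}:6  {1,5,7}:3  {1,6,7}:6  {2,4,6}:3  {2,6,7}:3  {3,4,6}:3  {3,4,7}:3  {4,5,7}:3  {4,6,7}:6  {5,6,7}:3
  |U|=4: {0,1,2,6}:6  {0,1,3,4}:6  {0,1,4,6}:12  {0,1,4,7}:12  {0,1,5,7}:6  {0,1,6,7}:12  {1,2,4,6}:12  {1,2,6,7}:12  {1,3,4,6}:12  {1,3,4,7}:12  {1,4,5,7}:12  {1,4,6,7}:24  {1,5,6,7}:12  {2,3,4,6}:6  {2,4,6,7}:12  {2,5,6,7}:6  {3,4,5,7}:6  {3,4,6,7}:12  {4,5,6,7}:12
  |U|=5: {0,1,2,4,6}:30  {0,1,2,6,7}:30  {0,1,3,4,6}:30  {0,1,3,4,7}:30  {0,1,4,5,7}:30  {0,1,4,6,7}:60  {0,1,5,6,7}:30  {1,2,3,4,6}:30  {1,2,4,6,7}:60  {1,2,5,6,7}:30  {1,3,4,5,7}:30  {1,3,4,6,7}:60  {1,4,5,6,7}:60  {2,3,4,6,7}:30  {2,4,5,6,7}:30  {3,4,5,6,7}:30
  |U|=6: {0,1,2,3,4,6}:90  {0,1,2,4,6,7}:180  {0,1,2,5,6,7}:90  {0,1,3,4,5,7}:90  {0,1,3,4,6,7}:180  {0,1,4,5,6,7}:180  {1,2,3,4,6,7}:180  {1,2,4,5,6,7}:180  {1,3,4,5,6,7}:180  {2,3,4,5,6,7}:90
  start at 0(b): 630
  start at 2(d): 630
  start at 3(c): 630
  start at 5(f): 630
sum over floor = 2520

2520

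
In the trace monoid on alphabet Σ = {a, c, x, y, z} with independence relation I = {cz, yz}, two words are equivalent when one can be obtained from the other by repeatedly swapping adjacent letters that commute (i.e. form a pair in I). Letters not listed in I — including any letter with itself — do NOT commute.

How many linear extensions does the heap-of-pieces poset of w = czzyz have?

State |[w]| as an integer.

10

#0=c has no predecessor
#1=z has no predecessor
#2=z depends on [1:z]
#3=y depends on [0:c]
#4=z depends on [2:z]
sources: [0:c, 1:z]
N(rest) = Σ N(rest − s) over sources s of rest; N(one piece) = 1:
  size 1 → [3]=1  [4]=1
  size 2 → [0,3]=1  [2,4]=1  [3,4]=2
  size 3 → [0,3,4]=3  [1,2,4]=1  [2,3,4]=3
  first=0(c) contributes 4
  first=1(z) contributes 6
|[w]| = 10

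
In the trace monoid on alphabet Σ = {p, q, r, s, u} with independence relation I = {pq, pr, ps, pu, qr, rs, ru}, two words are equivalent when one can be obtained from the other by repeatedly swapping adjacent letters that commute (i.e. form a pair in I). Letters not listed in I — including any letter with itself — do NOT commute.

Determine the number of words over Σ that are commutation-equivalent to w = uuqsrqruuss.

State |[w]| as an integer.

piece 0:u — minimal
piece 1:u rests on {0:u}
piece 2:q rests on {1:u}
piece 3:s rests on {2:q}
piece 4:r — minimal
piece 5:q rests on {3:s}
piece 6:r rests on {4:r}
piece 7:u rests on {5:q}
piece 8:u rests on {7:u}
piece 9:s rests on {8:u}
piece 10:s rests on {9:s}
minimal pieces: {0:u, 4:r}
ways to finish when only these pieces remain (= sum over removing one remaining piece with nothing left below it):
  1 left: {6}→1  {10}→1
  2 left: {4,6}→1  {6,10}→2  {9,10}→1
  3 left: {4,6,10}→3  {6,9,10}→3  {8,9,10}→1
  4 left: {4,6,9,10}→6  {6,8,9,10}→4  {7,8,9,10}→1
  5 left: {4,6,8,9,10}→10  {5,7,8,9,10}→1  {6,7,8,9,10}→5
  6 left: {3,5,7,8,9,10}→1  {4,6,7,8,9,10}→15  {5,6,7,8,9,10}→6
  7 left: {2,3,5,7,8,9,10}→1  {3,5,6,7,8,9,10}→7  {4,5,6,7,8,9,10}→21
  8 left: {1,2,3,5,7,8,9,10}→1  {2,3,5,6,7,8,9,10}→8  {3,4,5,6,7,8,9,10}→28
  9 left: {0,1,2,3,5,7,8,9,10}→1  {1,2,3,5,6,7,8,9,10}→9  {2,3,4,5,6,7,8,9,10}→36
  placing 0:u first → 45 extensions
  placing 4:r first → 10 extensions
total linear extensions = 55

55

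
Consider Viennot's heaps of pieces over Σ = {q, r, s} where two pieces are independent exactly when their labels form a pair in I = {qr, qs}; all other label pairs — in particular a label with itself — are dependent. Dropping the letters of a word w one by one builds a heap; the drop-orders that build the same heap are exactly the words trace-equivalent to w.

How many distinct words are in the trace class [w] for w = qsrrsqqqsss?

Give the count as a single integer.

330

#0=q has no predecessor
#1=s has no predecessor
#2=r depends on [1:s]
#3=r depends on [2:r]
#4=s depends on [3:r]
#5=q depends on [0:q]
#6=q depends on [5:q]
#7=q depends on [6:q]
#8=s depends on [4:s]
#9=s depends on [8:s]
#10=s depends on [9:s]
sources: [0:q, 1:s]
N(rest) = Σ N(rest − s) over sources s of rest; N(one piece) = 1:
  size 1 → [7]=1  [10]=1
  size 2 → [6,7]=1  [7,10]=2  [9,10]=1
  size 3 → [5,6,7]=1  [6,7,10]=3  [7,9,10]=3  [8,9,10]=1
  size 4 → [0,5,6,7]=1  [4,8,9,10]=1  [5,6,7,10]=4  [6,7,9,10]=6  [7,8,9,10]=4
  size 5 → [0,5,6,7,10]=5  [3,4,8,9,10]=1  [4,7,8,9,10]=5  [5,6,7,9,10]=10  [6,7,8,9,10]=10
  size 6 → [0,5,6,7,9,10]=15  [2,3,4,8,9,10]=1  [3,4,7,8,9,10]=6  [4,6,7,8,9,10]=15  [5,6,7,8,9,10]=20
  size 7 → [0,5,6,7,8,9,10]=35  [1,2,3,4,8,9,10]=1  [2,3,4,7,8,9,10]=7  [3,4,6,7,8,9,10]=21  [4,5,6,7,8,9,10]=35
  size 8 → [0,4,5,6,7,8,9,10]=70  [1,2,3,4,7,8,9,10]=8  [2,3,4,6,7,8,9,10]=28  [3,4,5,6,7,8,9,10]=56
  size 9 → [0,3,4,5,6,7,8,9,10]=126  [1,2,3,4,6,7,8,9,10]=36  [2,3,4,5,6,7,8,9,10]=84
  first=0(q) contributes 120
  first=1(s) contributes 210
|[w]| = 330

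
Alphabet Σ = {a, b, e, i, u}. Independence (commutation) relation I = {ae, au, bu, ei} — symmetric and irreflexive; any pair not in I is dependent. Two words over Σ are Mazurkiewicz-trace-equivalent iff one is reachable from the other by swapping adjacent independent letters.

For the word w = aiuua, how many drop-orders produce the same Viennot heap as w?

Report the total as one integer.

0(a) covers ∅
1(i) covers 0:a
2(u) covers 1:i
3(u) covers 2:u
4(a) covers 1:i
floor of heap: 0:a
completions by unplaced set U, small U first (add the entries for U minus each lowest piece of U):
  |U|=1: {3}:1  {4}:1
  |U|=2: {2,3}:1  {3,4}:2
  |U|=3: {2,3,4}:3
  start at 0(a): 3

3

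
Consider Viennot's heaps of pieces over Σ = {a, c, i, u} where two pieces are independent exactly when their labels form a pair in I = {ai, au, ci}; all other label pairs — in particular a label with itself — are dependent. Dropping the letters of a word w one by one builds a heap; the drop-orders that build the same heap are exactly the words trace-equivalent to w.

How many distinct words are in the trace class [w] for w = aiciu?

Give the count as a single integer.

6

drop 0:a onto floor
drop 1:i onto floor
drop 2:c onto {0:a}
drop 3:i onto {1:i}
drop 4:u onto {2:c, 3:i}
ground layer = {0:a, 1:i}
drop-orders for the pieces not yet dropped (sum over which currently-grounded one goes next):
  1 to go: {4} 1
  2 to go: {2,4} 1  {3,4} 1
  3 to go: {0,2,4} 1  {1,3,4} 1  {2,3,4} 2
  if 0:a drops first: 3 orders
  if 1:i drops first: 3 orders
heap linearizations: 6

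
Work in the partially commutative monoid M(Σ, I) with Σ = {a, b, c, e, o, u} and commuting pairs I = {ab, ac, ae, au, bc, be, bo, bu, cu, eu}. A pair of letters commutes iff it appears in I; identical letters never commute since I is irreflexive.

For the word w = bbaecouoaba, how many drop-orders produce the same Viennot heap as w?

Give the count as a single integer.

495

drop 0:b onto floor
drop 1:b onto {0:b}
drop 2:a onto floor
drop 3:e onto floor
drop 4:c onto {3:e}
drop 5:o onto {2:a, 4:c}
drop 6:u onto {5:o}
drop 7:o onto {6:u}
drop 8:a onto {7:o}
drop 9:b onto {1:b}
drop 10:a onto {8:a}
ground layer = {0:b, 2:a, 3:e}
drop-orders for the pieces not yet dropped (sum over which currently-grounded one goes next):
  1 to go: {9} 1  {10} 1
  2 to go: {1,9} 1  {8,10} 1  {9,10} 2
  3 to go: {0,1,9} 1  {1,9,10} 3  {7,8,10} 1  {8,9,10} 3
  4 to go: {0,1,9,10} 4  {1,8,9,10} 6  {6,7,8,10} 1  {7,8,9,10} 4
  5 to go: {0,1,8,9,10} 10  {1,7,8,9,10} 10  {5,6,7,8,10} 1  {6,7,8,9,10} 5
  6 to go: {0,1,7,8,9,10} 20  {1,6,7,8,9,10} 15  {2,5,6,7,8,10} 1  {4,5,6,7,8,10} 1  {5,6,7,8,9,10} 6
  7 to go: {0,1,6,7,8,9,10} 35  {1,5,6,7,8,9,10} 21  {2,4,5,6,7,8,10} 2  {2,5,6,7,8,9,10} 7  {3,4,5,6,7,8,10} 1  {4,5,6,7,8,9,10} 7
  8 to go: {0,1,5,6,7,8,9,10} 56  {1,2,5,6,7,8,9,10} 28  {1,4,5,6,7,8,9,10} 28  {2,3,4,5,6,7,8,10} 3  {2,4,5,6,7,8,9,10} 16  {3,4,5,6,7,8,9,10} 8
  9 to go: {0,1,2,5,6,7,8,9,10} 84  {0,1,4,5,6,7,8,9,10} 84  {1,2,4,5,6,7,8,9,10} 72  {1,3,4,5,6,7,8,9,10} 36  {2,3,4,5,6,7,8,9,10} 27
  if 0:b drops first: 135 orders
  if 2:a drops first: 120 orders
  if 3:e drops first: 240 orders
heap linearizations: 495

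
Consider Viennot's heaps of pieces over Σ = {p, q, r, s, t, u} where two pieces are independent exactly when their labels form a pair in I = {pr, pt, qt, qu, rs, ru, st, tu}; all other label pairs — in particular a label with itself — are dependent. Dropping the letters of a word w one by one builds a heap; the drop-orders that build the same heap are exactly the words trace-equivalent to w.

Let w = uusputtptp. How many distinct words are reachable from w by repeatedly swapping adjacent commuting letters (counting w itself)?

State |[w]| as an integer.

120

#0=u has no predecessor
#1=u depends on [0:u]
#2=s depends on [1:u]
#3=p depends on [2:s]
#4=u depends on [3:p]
#5=t has no predecessor
#6=t depends on [5:t]
#7=p depends on [4:u]
#8=t depends on [6:t]
#9=p depends on [7:p]
sources: [0:u, 5:t]
N(rest) = Σ N(rest − s) over sources s of rest; N(one piece) = 1:
  size 1 → [8]=1  [9]=1
  size 2 → [6,8]=1  [7,9]=1  [8,9]=2
  size 3 → [4,7,9]=1  [5,6,8]=1  [6,8,9]=3  [7,8,9]=3
  size 4 → [3,4,7,9]=1  [4,7,8,9]=4  [5,6,8,9]=4  [6,7,8,9]=6
  size 5 → [2,3,4,7,9]=1  [3,4,7,8,9]=5  [4,6,7,8,9]=10  [5,6,7,8,9]=10
  size 6 → [1,2,3,4,7,9]=1  [2,3,4,7,8,9]=6  [3,4,6,7,8,9]=15  [4,5,6,7,8,9]=20
  size 7 → [0,1,2,3,4,7,9]=1  [1,2,3,4,7,8,9]=7  [2,3,4,6,7,8,9]=21  [3,4,5,6,7,8,9]=35
  size 8 → [0,1,2,3,4,7,8,9]=8  [1,2,3,4,6,7,8,9]=28  [2,3,4,5,6,7,8,9]=56
  first=0(u) contributes 84
  first=5(t) contributes 36
|[w]| = 120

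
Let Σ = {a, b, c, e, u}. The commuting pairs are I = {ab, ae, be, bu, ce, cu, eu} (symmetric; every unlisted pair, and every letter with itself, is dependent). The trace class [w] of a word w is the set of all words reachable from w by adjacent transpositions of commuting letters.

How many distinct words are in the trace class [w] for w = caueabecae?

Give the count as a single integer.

#0=c has no predecessor
#1=a depends on [0:c]
#2=u depends on [1:a]
#3=e has no predecessor
#4=a depends on [2:u]
#5=b depends on [0:c]
#6=e depends on [3:e]
#7=c depends on [4:a, 5:b]
#8=a depends on [7:c]
#9=e depends on [6:e]
sources: [0:c, 3:e]
N(rest) = Σ N(rest − s) over sources s of rest; N(one piece) = 1:
  size 1 → [8]=1  [9]=1
  size 2 → [6,9]=1  [7,8]=1  [8,9]=2
  size 3 → [3,6,9]=1  [4,7,8]=1  [5,7,8]=1  [6,8,9]=3  [7,8,9]=3
  size 4 → [2,4,7,8]=1  [3,6,8,9]=4  [4,5,7,8]=2  [4,7,8,9]=4  [5,7,8,9]=4  [6,7,8,9]=6
  size 5 → [1,2,4,7,8]=1  [2,4,5,7,8]=3  [2,4,7,8,9]=5  [3,6,7,8,9]=10  [4,5,7,8,9]=10  [4,6,7,8,9]=10  [5,6,7,8,9]=10
  size 6 → [1,2,4,5,7,8]=4  [1,2,4,7,8,9]=6  [2,4,5,7,8,9]=18  [2,4,6,7,8,9]=15  [3,4,6,7,8,9]=20  [3,5,6,7,8,9]=20  [4,5,6,7,8,9]=30
  size 7 → [0,1,2,4,5,7,8]=4  [1,2,4,5,7,8,9]=28  [1,2,4,6,7,8,9]=21  [2,3,4,6,7,8,9]=35  [2,4,5,6,7,8,9]=63  [3,4,5,6,7,8,9]=70
  size 8 → [0,1,2,4,5,7,8,9]=32  [1,2,3,4,6,7,8,9]=56  [1,2,4,5,6,7,8,9]=112  [2,3,4,5,6,7,8,9]=168
  first=0(c) contributes 336
  first=3(e) contributes 144
|[w]| = 480

480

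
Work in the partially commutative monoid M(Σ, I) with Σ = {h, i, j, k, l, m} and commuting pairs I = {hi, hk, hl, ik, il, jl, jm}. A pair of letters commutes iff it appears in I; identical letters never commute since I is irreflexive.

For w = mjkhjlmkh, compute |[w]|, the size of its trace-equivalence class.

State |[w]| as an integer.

32

drop 0:m onto floor
drop 1:j onto floor
drop 2:k onto {0:m, 1:j}
drop 3:h onto {0:m, 1:j}
drop 4:j onto {2:k, 3:h}
drop 5:l onto {2:k}
drop 6:m onto {3:h, 5:l}
drop 7:k onto {4:j, 6:m}
drop 8:h onto {4:j, 6:m}
ground layer = {0:m, 1:j}
drop-orders for the pieces not yet dropped (sum over which currently-grounded one goes next):
  1 to go: {7} 1  {8} 1
  2 to go: {7,8} 2
  3 to go: {4,7,8} 2  {6,7,8} 2
  4 to go: {4,6,7,8} 4  {5,6,7,8} 2
  5 to go: {3,4,6,7,8} 4  {4,5,6,7,8} 6
  6 to go: {2,4,5,6,7,8} 6  {3,4,5,6,7,8} 10
  7 to go: {2,3,4,5,6,7,8} 16
  if 0:m drops first: 16 orders
  if 1:j drops first: 16 orders
heap linearizations: 32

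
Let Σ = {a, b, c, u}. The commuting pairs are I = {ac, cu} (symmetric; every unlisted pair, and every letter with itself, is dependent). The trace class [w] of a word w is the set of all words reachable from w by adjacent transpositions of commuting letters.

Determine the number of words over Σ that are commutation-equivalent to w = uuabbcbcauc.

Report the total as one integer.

6

piece 0:u — minimal
piece 1:u rests on {0:u}
piece 2:a rests on {1:u}
piece 3:b rests on {2:a}
piece 4:b rests on {3:b}
piece 5:c rests on {4:b}
piece 6:b rests on {5:c}
piece 7:c rests on {6:b}
piece 8:a rests on {6:b}
piece 9:u rests on {8:a}
piece 10:c rests on {7:c}
minimal pieces: {0:u}
ways to finish when only these pieces remain (= sum over removing one remaining piece with nothing left below it):
  1 left: {9}→1  {10}→1
  2 left: {7,10}→1  {8,9}→1  {9,10}→2
  3 left: {7,9,10}→3  {8,9,10}→3
  4 left: {7,8,9,10}→6
  5 left: {6,7,8,9,10}→6
  6 left: {5,6,7,8,9,10}→6
  7 left: {4,5,6,7,8,9,10}→6
  8 left: {3,4,5,6,7,8,9,10}→6
  9 left: {2,3,4,5,6,7,8,9,10}→6
  placing 0:u first → 6 extensions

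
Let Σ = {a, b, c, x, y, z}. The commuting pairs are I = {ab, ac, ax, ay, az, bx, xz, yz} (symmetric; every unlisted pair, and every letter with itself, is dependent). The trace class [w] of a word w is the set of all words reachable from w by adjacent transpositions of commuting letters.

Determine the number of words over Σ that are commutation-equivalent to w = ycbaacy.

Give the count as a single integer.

#0=y has no predecessor
#1=c depends on [0:y]
#2=b depends on [1:c]
#3=a has no predecessor
#4=a depends on [3:a]
#5=c depends on [2:b]
#6=y depends on [5:c]
sources: [0:y, 3:a]
N(rest) = Σ N(rest − s) over sources s of rest; N(one piece) = 1:
  size 1 → [4]=1  [6]=1
  size 2 → [3,4]=1  [4,6]=2  [5,6]=1
  size 3 → [2,5,6]=1  [3,4,6]=3  [4,5,6]=3
  size 4 → [1,2,5,6]=1  [2,4,5,6]=4  [3,4,5,6]=6
  size 5 → [0,1,2,5,6]=1  [1,2,4,5,6]=5  [2,3,4,5,6]=10
  first=0(y) contributes 15
  first=3(a) contributes 6
|[w]| = 21

21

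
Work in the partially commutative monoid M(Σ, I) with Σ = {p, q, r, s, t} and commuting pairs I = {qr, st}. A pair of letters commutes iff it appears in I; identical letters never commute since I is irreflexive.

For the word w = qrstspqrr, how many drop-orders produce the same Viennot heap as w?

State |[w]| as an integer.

#0=q has no predecessor
#1=r has no predecessor
#2=s depends on [0:q, 1:r]
#3=t depends on [0:q, 1:r]
#4=s depends on [2:s]
#5=p depends on [3:t, 4:s]
#6=q depends on [5:p]
#7=r depends on [5:p]
#8=r depends on [7:r]
sources: [0:q, 1:r]
N(rest) = Σ N(rest − s) over sources s of rest; N(one piece) = 1:
  size 1 → [6]=1  [8]=1
  size 2 → [6,8]=2  [7,8]=1
  size 3 → [6,7,8]=3
  size 4 → [5,6,7,8]=3
  size 5 → [3,5,6,7,8]=3  [4,5,6,7,8]=3
  size 6 → [2,4,5,6,7,8]=3  [3,4,5,6,7,8]=6
  size 7 → [2,3,4,5,6,7,8]=9
  first=0(q) contributes 9
  first=1(r) contributes 9
|[w]| = 18

18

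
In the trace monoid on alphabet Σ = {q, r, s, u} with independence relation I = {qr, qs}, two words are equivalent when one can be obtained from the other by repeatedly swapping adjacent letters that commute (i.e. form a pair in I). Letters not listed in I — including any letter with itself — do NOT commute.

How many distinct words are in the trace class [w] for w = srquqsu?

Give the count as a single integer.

6

0(s) covers ∅
1(r) covers 0:s
2(q) covers ∅
3(u) covers 1:r, 2:q
4(q) covers 3:u
5(s) covers 3:u
6(u) covers 4:q, 5:s
floor of heap: 0:s, 2:q
completions by unplaced set U, small U first (add the entries for U minus each lowest piece of U):
  |U|=1: {6}:1
  |U|=2: {4,6}:1  {5,6}:1
  |U|=3: {4,5,6}:2
  |U|=4: {3,4,5,6}:2
  |U|=5: {1,3,4,5,6}:2  {2,3,4,5,6}:2
  start at 0(s): 4
  start at 2(q): 2
sum over floor = 6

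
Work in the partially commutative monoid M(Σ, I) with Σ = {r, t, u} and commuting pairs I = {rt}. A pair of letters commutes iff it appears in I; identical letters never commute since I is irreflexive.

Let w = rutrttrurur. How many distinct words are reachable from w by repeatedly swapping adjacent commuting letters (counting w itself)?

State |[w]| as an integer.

10

piece 0:r — minimal
piece 1:u rests on {0:r}
piece 2:t rests on {1:u}
piece 3:r rests on {1:u}
piece 4:t rests on {2:t}
piece 5:t rests on {4:t}
piece 6:r rests on {3:r}
piece 7:u rests on {5:t, 6:r}
piece 8:r rests on {7:u}
piece 9:u rests on {8:r}
piece 10:r rests on {9:u}
minimal pieces: {0:r}
ways to finish when only these pieces remain (= sum over removing one remaining piece with nothing left below it):
  1 left: {10}→1
  2 left: {9,10}→1
  3 left: {8,9,10}→1
  4 left: {7,8,9,10}→1
  5 left: {5,7,8,9,10}→1  {6,7,8,9,10}→1
  6 left: {3,6,7,8,9,10}→1  {4,5,7,8,9,10}→1  {5,6,7,8,9,10}→2
  7 left: {2,4,5,7,8,9,10}→1  {3,5,6,7,8,9,10}→3  {4,5,6,7,8,9,10}→3
  8 left: {2,4,5,6,7,8,9,10}→4  {3,4,5,6,7,8,9,10}→6
  9 left: {2,3,4,5,6,7,8,9,10}→10
  placing 0:r first → 10 extensions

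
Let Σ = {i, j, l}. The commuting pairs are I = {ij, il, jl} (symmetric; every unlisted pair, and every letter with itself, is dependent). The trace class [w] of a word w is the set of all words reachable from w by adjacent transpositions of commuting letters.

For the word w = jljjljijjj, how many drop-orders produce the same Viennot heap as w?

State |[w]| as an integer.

#0=j has no predecessor
#1=l has no predecessor
#2=j depends on [0:j]
#3=j depends on [2:j]
#4=l depends on [1:l]
#5=j depends on [3:j]
#6=i has no predecessor
#7=j depends on [5:j]
#8=j depends on [7:j]
#9=j depends on [8:j]
sources: [0:j, 1:l, 6:i]
N(rest) = Σ N(rest − s) over sources s of rest; N(one piece) = 1:
  size 1 → [4]=1  [6]=1  [9]=1
  size 2 → [1,4]=1  [4,6]=2  [4,9]=2  [6,9]=2  [8,9]=1
  size 3 → [1,4,6]=3  [1,4,9]=3  [4,6,9]=6  [4,8,9]=3  [6,8,9]=3  [7,8,9]=1
  size 4 → [1,4,6,9]=12  [1,4,8,9]=6  [4,6,8,9]=12  [4,7,8,9]=4  [5,7,8,9]=1  [6,7,8,9]=4
  size 5 → [1,4,6,8,9]=30  [1,4,7,8,9]=10  [3,5,7,8,9]=1  [4,5,7,8,9]=5  [4,6,7,8,9]=20  [5,6,7,8,9]=5
  size 6 → [1,4,5,7,8,9]=15  [1,4,6,7,8,9]=60  [2,3,5,7,8,9]=1  [3,4,5,7,8,9]=6  [3,5,6,7,8,9]=6  [4,5,6,7,8,9]=30
  size 7 → [0,2,3,5,7,8,9]=1  [1,3,4,5,7,8,9]=21  [1,4,5,6,7,8,9]=105  [2,3,4,5,7,8,9]=7  [2,3,5,6,7,8,9]=7  [3,4,5,6,7,8,9]=42
  size 8 → [0,2,3,4,5,7,8,9]=8  [0,2,3,5,6,7,8,9]=8  [1,2,3,4,5,7,8,9]=28  [1,3,4,5,6,7,8,9]=168  [2,3,4,5,6,7,8,9]=56
  first=0(j) contributes 252
  first=1(l) contributes 72
  first=6(i) contributes 36
|[w]| = 360

360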